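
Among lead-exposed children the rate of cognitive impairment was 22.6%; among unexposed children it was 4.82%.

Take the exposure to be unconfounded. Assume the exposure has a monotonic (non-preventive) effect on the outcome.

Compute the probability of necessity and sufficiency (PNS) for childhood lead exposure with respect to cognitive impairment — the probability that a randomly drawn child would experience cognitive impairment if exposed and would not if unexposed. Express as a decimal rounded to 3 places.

PNS ≈ 0.178

p₁ = 0.226, p₀ = 0.0482.
Under exogeneity and monotonicity, PNS = p₁ − p₀.
PNS = 0.226 − 0.0482 = 0.1778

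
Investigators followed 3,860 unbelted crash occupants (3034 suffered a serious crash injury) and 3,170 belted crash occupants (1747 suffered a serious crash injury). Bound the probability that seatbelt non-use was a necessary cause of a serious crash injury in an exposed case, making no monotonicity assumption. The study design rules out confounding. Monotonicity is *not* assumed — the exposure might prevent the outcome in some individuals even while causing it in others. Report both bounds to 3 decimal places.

p₁ = P(outcome | exposed) = 3034/3860 = 0.78601
p₀ = P(outcome | unexposed) = 1747/3170 = 0.5511
Under exogeneity alone the bounds on PN are max{0,(p₁−p₀)/p₁} ≤ PN ≤ min{1,(1−p₀)/p₁}.
  lower = (p₁ − p₀)/p₁ = 0.23491 / 0.78601 ≈ 0.2989
  upper = min{1, (1 − p₀)/p₁} = 0.4489 / 0.78601 ≈ 0.5711

0.299 ≤ PN ≤ 0.571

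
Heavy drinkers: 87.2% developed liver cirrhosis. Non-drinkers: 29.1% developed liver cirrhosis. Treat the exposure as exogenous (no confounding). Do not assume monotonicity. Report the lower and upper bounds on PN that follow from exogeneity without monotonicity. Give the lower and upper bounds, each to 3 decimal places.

p₁ = 0.872, p₀ = 0.291.
Under exogeneity alone the bounds on PN are max{0,(p₁−p₀)/p₁} ≤ PN ≤ min{1,(1−p₀)/p₁}.
  lower = (p₁ − p₀)/p₁ = 0.581 / 0.872 ≈ 0.6663
  upper = min{1, (1 − p₀)/p₁} = 0.709 / 0.872 ≈ 0.8131

0.666 ≤ PN ≤ 0.813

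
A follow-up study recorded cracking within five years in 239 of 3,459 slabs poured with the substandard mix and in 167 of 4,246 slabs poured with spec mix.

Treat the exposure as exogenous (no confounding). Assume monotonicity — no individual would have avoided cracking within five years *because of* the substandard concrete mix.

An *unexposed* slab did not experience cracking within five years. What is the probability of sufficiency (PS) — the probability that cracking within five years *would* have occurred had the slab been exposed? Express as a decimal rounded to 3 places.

p₁ = P(outcome | exposed) = 239/3459 = 0.069095
p₀ = P(outcome | unexposed) = 167/4246 = 0.039331
Under exogeneity and monotonicity, PS = (p₁ − p₀) / (1 − p₀).
PS = (0.069095 − 0.039331) / (1 − 0.039331) = 0.029764 / 0.96067 ≈ 0.0310

PS ≈ 0.031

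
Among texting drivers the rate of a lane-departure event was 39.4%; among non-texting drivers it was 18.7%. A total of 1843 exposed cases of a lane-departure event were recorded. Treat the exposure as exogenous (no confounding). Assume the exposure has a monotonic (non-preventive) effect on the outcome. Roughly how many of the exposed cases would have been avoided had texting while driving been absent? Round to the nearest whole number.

p₁ = 0.394, p₀ = 0.187.
PN = (p₁ − p₀)/p₁ = (0.394 − 0.187) / 0.394 ≈ 0.52538.
Attributable cases ≈ PN × (exposed cases) = 0.52538 × 1843 ≈ 968.28.

about 968 cases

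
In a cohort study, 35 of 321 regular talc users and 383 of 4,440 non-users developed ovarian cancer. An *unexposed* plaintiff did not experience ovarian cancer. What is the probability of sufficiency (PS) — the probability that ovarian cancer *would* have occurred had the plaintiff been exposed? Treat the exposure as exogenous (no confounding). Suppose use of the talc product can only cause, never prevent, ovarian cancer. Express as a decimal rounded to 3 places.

p₁ = P(outcome | exposed) = 35/321 = 0.10903
p₀ = P(outcome | unexposed) = 383/4440 = 0.086261
Under exogeneity and monotonicity, PS = (p₁ − p₀) / (1 − p₀).
PS = (0.10903 − 0.086261) / (1 − 0.086261) = 0.022773 / 0.91374 ≈ 0.0249

PS ≈ 0.025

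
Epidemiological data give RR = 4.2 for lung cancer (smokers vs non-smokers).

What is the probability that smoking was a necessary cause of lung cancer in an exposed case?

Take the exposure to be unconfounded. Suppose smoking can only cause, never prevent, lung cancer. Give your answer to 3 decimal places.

PN ≈ 0.762

Under exogeneity and monotonicity, PN = (RR − 1) / RR = 1 − 1/RR.
PN = (4.2 − 1) / 4.2 = 3.2 / 4.2 ≈ 0.7619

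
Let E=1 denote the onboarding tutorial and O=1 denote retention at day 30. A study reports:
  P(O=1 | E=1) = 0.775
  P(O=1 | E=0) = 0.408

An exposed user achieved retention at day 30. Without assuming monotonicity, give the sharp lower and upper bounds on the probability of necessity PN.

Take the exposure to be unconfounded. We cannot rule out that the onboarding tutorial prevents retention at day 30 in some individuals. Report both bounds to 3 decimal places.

0.474 ≤ PN ≤ 0.764

Let p₁ = 0.775, p₀ = 0.408.
Under exogeneity alone the bounds on PN are max{0,(p₁−p₀)/p₁} ≤ PN ≤ min{1,(1−p₀)/p₁}.
  lower = (p₁ − p₀)/p₁ = 0.367 / 0.775 ≈ 0.4735
  upper = min{1, (1 − p₀)/p₁} = 0.592 / 0.775 ≈ 0.7639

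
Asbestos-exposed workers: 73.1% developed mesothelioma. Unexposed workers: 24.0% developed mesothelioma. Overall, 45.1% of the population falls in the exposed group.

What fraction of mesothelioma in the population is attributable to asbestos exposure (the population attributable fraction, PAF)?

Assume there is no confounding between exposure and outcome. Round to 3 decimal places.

p₁ = 0.731, p₀ = 0.24.
Overall risk P(Y=1) = π·p₁ + (1−π)·p₀ = 0.451×0.731 + 0.549×0.24 = 0.46144.
Under exogeneity, PAF = [P(Y=1) − p₀] / P(Y=1).
PAF = (0.46144 − 0.24) / 0.46144 ≈ 0.4799

PAF ≈ 0.480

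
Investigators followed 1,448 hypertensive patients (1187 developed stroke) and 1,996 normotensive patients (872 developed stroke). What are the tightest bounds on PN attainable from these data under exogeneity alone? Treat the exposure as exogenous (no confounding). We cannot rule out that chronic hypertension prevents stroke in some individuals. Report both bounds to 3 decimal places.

0.467 ≤ PN ≤ 0.687

p₁ = P(outcome | exposed) = 1187/1448 = 0.81975
p₀ = P(outcome | unexposed) = 872/1996 = 0.43687
Under exogeneity alone the bounds on PN are max{0,(p₁−p₀)/p₁} ≤ PN ≤ min{1,(1−p₀)/p₁}.
  lower = (p₁ − p₀)/p₁ = 0.38288 / 0.81975 ≈ 0.4671
  upper = min{1, (1 − p₀)/p₁} = 0.56313 / 0.81975 ≈ 0.6869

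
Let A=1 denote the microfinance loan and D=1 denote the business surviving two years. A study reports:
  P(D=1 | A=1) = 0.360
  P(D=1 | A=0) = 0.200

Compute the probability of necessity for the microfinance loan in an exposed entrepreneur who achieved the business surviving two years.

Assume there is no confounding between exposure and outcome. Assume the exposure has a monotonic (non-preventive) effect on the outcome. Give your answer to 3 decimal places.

PN ≈ 0.444

Let p₁ = 0.36, p₀ = 0.2.
Under exogeneity and monotonicity, PN = (p₁ − p₀) / p₁.
PN = (0.36 − 0.2) / 0.36 = 0.16 / 0.36 ≈ 0.4444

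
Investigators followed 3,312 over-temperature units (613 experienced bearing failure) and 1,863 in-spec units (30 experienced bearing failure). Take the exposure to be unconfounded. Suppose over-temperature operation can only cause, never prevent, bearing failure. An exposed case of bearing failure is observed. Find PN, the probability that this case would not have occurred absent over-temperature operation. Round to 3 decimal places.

p₁ = P(outcome | exposed) = 613/3312 = 0.18508
p₀ = P(outcome | unexposed) = 30/1863 = 0.016103
Under exogeneity and monotonicity, PN = (p₁ − p₀) / p₁.
PN = (0.18508 − 0.016103) / 0.18508 = 0.16898 / 0.18508 ≈ 0.9130

PN ≈ 0.913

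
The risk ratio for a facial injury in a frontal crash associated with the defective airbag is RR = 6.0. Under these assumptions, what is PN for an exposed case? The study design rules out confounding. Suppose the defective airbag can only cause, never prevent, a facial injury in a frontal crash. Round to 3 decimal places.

PN ≈ 0.833

Under exogeneity and monotonicity, PN = (RR − 1) / RR = 1 − 1/RR.
PN = (6.0 − 1) / 6.0 = 5 / 6.0 ≈ 0.8333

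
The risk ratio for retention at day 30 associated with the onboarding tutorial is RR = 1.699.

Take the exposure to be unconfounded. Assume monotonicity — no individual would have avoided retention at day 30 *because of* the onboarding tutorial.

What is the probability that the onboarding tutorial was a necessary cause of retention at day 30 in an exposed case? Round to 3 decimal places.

Under exogeneity and monotonicity, PN = (RR − 1) / RR = 1 − 1/RR.
PN = (1.699 − 1) / 1.699 = 0.699 / 1.699 ≈ 0.4114

PN ≈ 0.411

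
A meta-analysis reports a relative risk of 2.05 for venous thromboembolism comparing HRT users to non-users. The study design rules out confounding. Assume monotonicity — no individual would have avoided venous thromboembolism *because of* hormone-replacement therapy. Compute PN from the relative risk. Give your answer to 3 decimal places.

PN ≈ 0.512

Under exogeneity and monotonicity, PN = (RR − 1) / RR = 1 − 1/RR.
PN = (2.05 − 1) / 2.05 = 1.05 / 2.05 ≈ 0.5122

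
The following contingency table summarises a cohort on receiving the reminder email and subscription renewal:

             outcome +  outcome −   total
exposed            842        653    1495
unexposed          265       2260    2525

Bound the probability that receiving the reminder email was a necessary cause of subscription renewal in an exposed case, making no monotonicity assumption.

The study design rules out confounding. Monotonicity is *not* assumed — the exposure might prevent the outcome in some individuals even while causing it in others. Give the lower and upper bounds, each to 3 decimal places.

p₁ = P(outcome | exposed) = 842/1495 = 0.56321
p₀ = P(outcome | unexposed) = 265/2525 = 0.10495
Under exogeneity alone the bounds on PN are max{0,(p₁−p₀)/p₁} ≤ PN ≤ min{1,(1−p₀)/p₁}.
  lower = (p₁ − p₀)/p₁ = 0.45826 / 0.56321 ≈ 0.8137
  upper = min{1, (1 − p₀)/p₁} = 0.89505 / 0.56321 ≈ 1.5892 → capped at 1

0.814 ≤ PN ≤ 1.000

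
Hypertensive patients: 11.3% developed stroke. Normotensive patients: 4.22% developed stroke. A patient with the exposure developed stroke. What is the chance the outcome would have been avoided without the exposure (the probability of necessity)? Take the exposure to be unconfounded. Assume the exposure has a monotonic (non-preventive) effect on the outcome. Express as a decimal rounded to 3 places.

p₁ = 0.113, p₀ = 0.0422.
Under exogeneity and monotonicity, PN = (p₁ − p₀) / p₁.
PN = (0.113 − 0.0422) / 0.113 = 0.0708 / 0.113 ≈ 0.6265

PN ≈ 0.627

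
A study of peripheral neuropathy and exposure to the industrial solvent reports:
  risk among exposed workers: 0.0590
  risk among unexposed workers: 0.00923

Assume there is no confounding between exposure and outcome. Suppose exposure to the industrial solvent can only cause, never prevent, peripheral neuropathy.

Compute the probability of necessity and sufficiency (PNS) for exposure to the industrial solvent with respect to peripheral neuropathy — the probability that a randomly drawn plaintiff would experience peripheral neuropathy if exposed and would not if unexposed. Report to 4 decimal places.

PNS ≈ 0.0498

Let p₁ = 0.059, p₀ = 0.00923.
Under exogeneity and monotonicity, PNS = p₁ − p₀.
PNS = 0.059 − 0.00923 = 0.04977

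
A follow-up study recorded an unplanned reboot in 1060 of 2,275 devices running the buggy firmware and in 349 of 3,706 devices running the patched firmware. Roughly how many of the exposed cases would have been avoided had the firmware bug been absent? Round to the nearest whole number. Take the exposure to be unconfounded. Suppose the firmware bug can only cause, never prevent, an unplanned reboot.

p₁ = P(outcome | exposed) = 1060/2275 = 0.46593
p₀ = P(outcome | unexposed) = 349/3706 = 0.094172
PN = (p₁ − p₀)/p₁ = (0.46593 − 0.094172) / 0.46593 ≈ 0.79789.
Attributable cases ≈ PN × (exposed cases) = 0.79789 × 1060 ≈ 845.76.

about 846 cases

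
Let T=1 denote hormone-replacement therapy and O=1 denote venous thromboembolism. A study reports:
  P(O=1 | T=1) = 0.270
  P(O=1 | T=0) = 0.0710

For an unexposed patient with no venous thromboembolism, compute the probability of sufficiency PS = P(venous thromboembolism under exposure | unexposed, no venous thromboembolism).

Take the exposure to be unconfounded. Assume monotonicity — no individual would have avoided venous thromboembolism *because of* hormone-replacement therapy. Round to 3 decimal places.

Let p₁ = 0.27, p₀ = 0.071.
Under exogeneity and monotonicity, PS = (p₁ − p₀) / (1 − p₀).
PS = (0.27 − 0.071) / (1 − 0.071) = 0.199 / 0.929 ≈ 0.2142

PS ≈ 0.214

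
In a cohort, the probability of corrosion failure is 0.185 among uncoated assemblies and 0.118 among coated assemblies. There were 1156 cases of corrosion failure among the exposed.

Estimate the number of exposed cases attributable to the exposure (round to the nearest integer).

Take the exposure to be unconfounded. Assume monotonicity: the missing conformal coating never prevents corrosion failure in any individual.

Let p₁ = 0.185, p₀ = 0.118.
PN = (p₁ − p₀)/p₁ = (0.185 − 0.118) / 0.185 ≈ 0.36216.
Attributable cases ≈ PN × (exposed cases) = 0.36216 × 1156 ≈ 418.66.

about 419 cases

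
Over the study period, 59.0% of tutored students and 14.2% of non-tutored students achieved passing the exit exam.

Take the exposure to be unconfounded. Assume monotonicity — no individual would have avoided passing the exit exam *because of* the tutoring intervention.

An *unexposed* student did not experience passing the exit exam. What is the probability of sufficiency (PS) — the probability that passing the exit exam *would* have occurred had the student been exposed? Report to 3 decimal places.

p₁ = 0.59, p₀ = 0.142.
Under exogeneity and monotonicity, PS = (p₁ − p₀) / (1 − p₀).
PS = (0.59 − 0.142) / (1 − 0.142) = 0.448 / 0.858 ≈ 0.5221

PS ≈ 0.522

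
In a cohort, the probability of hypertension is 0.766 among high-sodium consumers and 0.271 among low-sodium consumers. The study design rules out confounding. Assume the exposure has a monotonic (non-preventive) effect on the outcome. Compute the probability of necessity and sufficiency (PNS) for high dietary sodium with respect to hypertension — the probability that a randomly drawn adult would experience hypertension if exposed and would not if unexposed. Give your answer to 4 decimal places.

PNS ≈ 0.4950

Let p₁ = 0.766, p₀ = 0.271.
Under exogeneity and monotonicity, PNS = p₁ − p₀.
PNS = 0.766 − 0.271 = 0.495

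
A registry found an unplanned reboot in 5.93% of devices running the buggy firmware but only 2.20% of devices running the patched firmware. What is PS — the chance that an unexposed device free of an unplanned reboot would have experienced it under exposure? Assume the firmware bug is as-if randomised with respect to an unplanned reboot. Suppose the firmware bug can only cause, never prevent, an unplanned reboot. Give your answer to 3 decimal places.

PS ≈ 0.038

p₁ = 0.0593, p₀ = 0.022.
Under exogeneity and monotonicity, PS = (p₁ − p₀) / (1 − p₀).
PS = (0.0593 − 0.022) / (1 − 0.022) = 0.0373 / 0.978 ≈ 0.0381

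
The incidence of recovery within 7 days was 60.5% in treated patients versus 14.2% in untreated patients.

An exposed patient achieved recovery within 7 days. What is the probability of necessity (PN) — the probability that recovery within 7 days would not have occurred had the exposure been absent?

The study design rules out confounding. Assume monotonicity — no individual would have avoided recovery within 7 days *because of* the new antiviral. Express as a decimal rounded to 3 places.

p₁ = 0.605, p₀ = 0.142.
Under exogeneity and monotonicity, PN = (p₁ − p₀) / p₁.
PN = (0.605 − 0.142) / 0.605 = 0.463 / 0.605 ≈ 0.7653

PN ≈ 0.765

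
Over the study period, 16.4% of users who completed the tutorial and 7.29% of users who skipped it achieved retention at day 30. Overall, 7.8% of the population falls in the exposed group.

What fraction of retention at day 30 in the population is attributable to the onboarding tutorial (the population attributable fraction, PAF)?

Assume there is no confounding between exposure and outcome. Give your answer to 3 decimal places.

p₁ = 0.164, p₀ = 0.0729.
Overall risk P(Y=1) = π·p₁ + (1−π)·p₀ = 0.078×0.164 + 0.922×0.0729 = 0.080006.
Under exogeneity, PAF = [P(Y=1) − p₀] / P(Y=1).
PAF = (0.080006 − 0.0729) / 0.080006 ≈ 0.0888

PAF ≈ 0.089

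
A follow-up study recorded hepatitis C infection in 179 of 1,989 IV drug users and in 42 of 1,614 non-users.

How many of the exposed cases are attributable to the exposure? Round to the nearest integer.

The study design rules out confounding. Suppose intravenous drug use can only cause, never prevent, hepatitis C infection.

about 127 cases

p₁ = P(outcome | exposed) = 179/1989 = 0.089995
p₀ = P(outcome | unexposed) = 42/1614 = 0.026022
PN = (p₁ − p₀)/p₁ = (0.089995 − 0.026022) / 0.089995 ≈ 0.71085.
Attributable cases ≈ PN × (exposed cases) = 0.71085 × 179 ≈ 127.24.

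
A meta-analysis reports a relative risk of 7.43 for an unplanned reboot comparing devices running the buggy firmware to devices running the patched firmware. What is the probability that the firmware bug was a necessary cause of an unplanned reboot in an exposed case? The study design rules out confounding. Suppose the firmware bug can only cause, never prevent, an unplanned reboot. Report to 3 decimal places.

Under exogeneity and monotonicity, PN = (RR − 1) / RR = 1 − 1/RR.
PN = (7.43 − 1) / 7.43 = 6.43 / 7.43 ≈ 0.8654

PN ≈ 0.865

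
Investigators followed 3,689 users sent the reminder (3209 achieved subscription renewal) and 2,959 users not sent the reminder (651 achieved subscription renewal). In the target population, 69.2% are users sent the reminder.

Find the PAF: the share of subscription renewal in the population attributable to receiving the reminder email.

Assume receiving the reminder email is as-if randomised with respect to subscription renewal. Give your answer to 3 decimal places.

p₁ = P(outcome | exposed) = 3209/3689 = 0.86988
p₀ = P(outcome | unexposed) = 651/2959 = 0.22001
Overall risk P(Y=1) = π·p₁ + (1−π)·p₀ = 0.692×0.86988 + 0.308×0.22001 = 0.66972.
Under exogeneity, PAF = [P(Y=1) − p₀] / P(Y=1).
PAF = (0.66972 − 0.22001) / 0.66972 ≈ 0.6715

PAF ≈ 0.671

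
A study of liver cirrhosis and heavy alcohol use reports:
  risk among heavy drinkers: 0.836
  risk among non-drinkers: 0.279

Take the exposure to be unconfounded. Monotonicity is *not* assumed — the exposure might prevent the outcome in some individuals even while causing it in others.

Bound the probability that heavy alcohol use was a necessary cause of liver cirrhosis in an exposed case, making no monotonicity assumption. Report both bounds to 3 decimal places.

0.666 ≤ PN ≤ 0.862

Let p₁ = 0.836, p₀ = 0.279.
Under exogeneity alone the bounds on PN are max{0,(p₁−p₀)/p₁} ≤ PN ≤ min{1,(1−p₀)/p₁}.
  lower = (p₁ − p₀)/p₁ = 0.557 / 0.836 ≈ 0.6663
  upper = min{1, (1 − p₀)/p₁} = 0.721 / 0.836 ≈ 0.8624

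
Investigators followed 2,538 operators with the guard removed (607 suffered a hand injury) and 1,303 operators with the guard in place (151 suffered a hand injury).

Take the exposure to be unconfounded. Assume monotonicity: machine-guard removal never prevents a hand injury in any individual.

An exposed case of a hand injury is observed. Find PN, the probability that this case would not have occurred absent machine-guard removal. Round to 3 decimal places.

p₁ = P(outcome | exposed) = 607/2538 = 0.23916
p₀ = P(outcome | unexposed) = 151/1303 = 0.11589
Under exogeneity and monotonicity, PN = (p₁ − p₀) / p₁.
PN = (0.23916 − 0.11589) / 0.23916 = 0.12328 / 0.23916 ≈ 0.5155

PN ≈ 0.515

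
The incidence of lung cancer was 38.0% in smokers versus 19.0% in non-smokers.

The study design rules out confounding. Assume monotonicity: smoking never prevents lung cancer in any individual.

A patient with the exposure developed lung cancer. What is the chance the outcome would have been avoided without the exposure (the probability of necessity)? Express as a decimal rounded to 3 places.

p₁ = 0.38, p₀ = 0.19.
Under exogeneity and monotonicity, PN = (p₁ − p₀) / p₁.
PN = (0.38 − 0.19) / 0.38 = 0.19 / 0.38 ≈ 0.5000

PN ≈ 0.500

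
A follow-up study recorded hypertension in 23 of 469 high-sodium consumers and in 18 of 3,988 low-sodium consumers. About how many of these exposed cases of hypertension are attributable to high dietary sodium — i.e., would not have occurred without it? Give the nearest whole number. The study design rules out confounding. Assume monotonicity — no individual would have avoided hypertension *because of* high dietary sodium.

p₁ = P(outcome | exposed) = 23/469 = 0.049041
p₀ = P(outcome | unexposed) = 18/3988 = 0.0045135
PN = (p₁ − p₀)/p₁ = (0.049041 − 0.0045135) / 0.049041 ≈ 0.90796.
Attributable cases ≈ PN × (exposed cases) = 0.90796 × 23 ≈ 20.88.

about 21 cases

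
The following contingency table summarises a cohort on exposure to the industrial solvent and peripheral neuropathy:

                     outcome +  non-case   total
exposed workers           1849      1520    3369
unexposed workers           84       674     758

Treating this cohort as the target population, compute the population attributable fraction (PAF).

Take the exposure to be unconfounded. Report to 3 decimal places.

p₁ = P(outcome | exposed) = 1849/3369 = 0.54883
p₀ = P(outcome | unexposed) = 84/758 = 0.11082
Exposure prevalence π = 3369/4127 = 0.81633; overall risk P(Y=1) = 0.46838.
Under exogeneity, PAF = [P(Y=1) − p₀]/P(Y=1).
PAF = (0.46838 − 0.11082) / 0.46838 ≈ 0.7634

PAF ≈ 0.763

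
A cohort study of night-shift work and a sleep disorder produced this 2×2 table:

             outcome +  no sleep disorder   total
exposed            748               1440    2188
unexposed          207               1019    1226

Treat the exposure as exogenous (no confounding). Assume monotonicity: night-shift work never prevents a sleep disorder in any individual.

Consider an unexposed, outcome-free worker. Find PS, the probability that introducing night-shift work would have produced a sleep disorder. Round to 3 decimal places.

p₁ = P(outcome | exposed) = 748/2188 = 0.34186
p₀ = P(outcome | unexposed) = 207/1226 = 0.16884
Under exogeneity and monotonicity, PS = (p₁ − p₀) / (1 − p₀).
PS = (0.34186 − 0.16884) / (1 − 0.16884) = 0.17302 / 0.83116 ≈ 0.2082

PS ≈ 0.208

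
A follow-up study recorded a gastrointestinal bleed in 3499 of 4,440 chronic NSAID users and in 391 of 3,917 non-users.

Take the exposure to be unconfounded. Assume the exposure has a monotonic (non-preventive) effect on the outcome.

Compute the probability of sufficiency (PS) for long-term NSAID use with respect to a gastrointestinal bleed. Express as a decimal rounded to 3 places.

p₁ = P(outcome | exposed) = 3499/4440 = 0.78806
p₀ = P(outcome | unexposed) = 391/3917 = 0.099821
Under exogeneity and monotonicity, PS = (p₁ − p₀) / (1 − p₀).
PS = (0.78806 − 0.099821) / (1 − 0.099821) = 0.68824 / 0.90018 ≈ 0.7646

PS ≈ 0.765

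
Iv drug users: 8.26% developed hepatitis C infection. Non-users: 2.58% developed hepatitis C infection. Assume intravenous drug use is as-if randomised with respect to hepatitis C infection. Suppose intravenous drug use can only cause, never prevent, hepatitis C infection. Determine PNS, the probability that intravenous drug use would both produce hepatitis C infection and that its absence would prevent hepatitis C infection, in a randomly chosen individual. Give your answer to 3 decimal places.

p₁ = 0.0826, p₀ = 0.0258.
Under exogeneity and monotonicity, PNS = p₁ − p₀.
PNS = 0.0826 − 0.0258 = 0.0568

PNS ≈ 0.057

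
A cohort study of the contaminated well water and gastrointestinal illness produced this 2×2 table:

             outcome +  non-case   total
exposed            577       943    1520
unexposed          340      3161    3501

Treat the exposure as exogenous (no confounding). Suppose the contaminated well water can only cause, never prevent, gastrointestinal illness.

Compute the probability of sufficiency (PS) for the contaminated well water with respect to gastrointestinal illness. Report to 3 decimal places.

p₁ = P(outcome | exposed) = 577/1520 = 0.37961
p₀ = P(outcome | unexposed) = 340/3501 = 0.097115
Under exogeneity and monotonicity, PS = (p₁ − p₀)/(1 − p₀).
PS = (0.37961 − 0.097115) / 0.90288 ≈ 0.3129

PS ≈ 0.313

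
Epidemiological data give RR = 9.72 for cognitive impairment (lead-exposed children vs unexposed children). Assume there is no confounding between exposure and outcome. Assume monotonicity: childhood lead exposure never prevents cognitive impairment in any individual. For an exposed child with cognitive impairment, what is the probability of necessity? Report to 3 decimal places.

Under exogeneity and monotonicity, PN = (RR − 1) / RR = 1 − 1/RR.
PN = (9.72 − 1) / 9.72 = 8.72 / 9.72 ≈ 0.8971

PN ≈ 0.897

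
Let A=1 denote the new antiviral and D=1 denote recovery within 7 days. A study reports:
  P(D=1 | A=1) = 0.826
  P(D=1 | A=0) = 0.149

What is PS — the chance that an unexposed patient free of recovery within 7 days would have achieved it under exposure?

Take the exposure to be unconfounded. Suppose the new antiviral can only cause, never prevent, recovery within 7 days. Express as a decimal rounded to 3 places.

PS ≈ 0.796

Let p₁ = 0.826, p₀ = 0.149.
Under exogeneity and monotonicity, PS = (p₁ − p₀) / (1 − p₀).
PS = (0.826 − 0.149) / (1 − 0.149) = 0.677 / 0.851 ≈ 0.7955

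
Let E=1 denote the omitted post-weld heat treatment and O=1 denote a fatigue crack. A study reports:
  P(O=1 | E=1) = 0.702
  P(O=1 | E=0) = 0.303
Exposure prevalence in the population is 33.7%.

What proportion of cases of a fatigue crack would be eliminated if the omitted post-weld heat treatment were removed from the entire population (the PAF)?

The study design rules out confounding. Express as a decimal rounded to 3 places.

PAF ≈ 0.307

Let p₁ = 0.702, p₀ = 0.303.
Overall risk P(Y=1) = π·p₁ + (1−π)·p₀ = 0.337×0.702 + 0.663×0.303 = 0.43746.
Under exogeneity, PAF = [P(Y=1) − p₀] / P(Y=1).
PAF = (0.43746 − 0.303) / 0.43746 ≈ 0.3074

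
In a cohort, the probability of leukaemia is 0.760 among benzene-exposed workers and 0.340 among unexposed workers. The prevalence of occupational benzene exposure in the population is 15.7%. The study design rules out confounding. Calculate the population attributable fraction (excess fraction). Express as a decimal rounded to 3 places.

Let p₁ = 0.76, p₀ = 0.34.
Overall risk P(Y=1) = π·p₁ + (1−π)·p₀ = 0.157×0.76 + 0.843×0.34 = 0.40594.
Under exogeneity, PAF = [P(Y=1) − p₀] / P(Y=1).
PAF = (0.40594 − 0.34) / 0.40594 ≈ 0.1624

PAF ≈ 0.162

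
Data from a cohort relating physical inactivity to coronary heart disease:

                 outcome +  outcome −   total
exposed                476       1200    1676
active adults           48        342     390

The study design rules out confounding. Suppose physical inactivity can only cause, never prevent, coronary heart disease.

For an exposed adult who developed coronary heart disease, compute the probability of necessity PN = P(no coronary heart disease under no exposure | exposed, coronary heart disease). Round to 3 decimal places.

p₁ = P(outcome | exposed) = 476/1676 = 0.28401
p₀ = P(outcome | unexposed) = 48/390 = 0.12308
Under exogeneity and monotonicity, PN = (p₁ − p₀)/p₁.
PN = (0.28401 − 0.12308) / 0.28401 ≈ 0.5666

PN ≈ 0.567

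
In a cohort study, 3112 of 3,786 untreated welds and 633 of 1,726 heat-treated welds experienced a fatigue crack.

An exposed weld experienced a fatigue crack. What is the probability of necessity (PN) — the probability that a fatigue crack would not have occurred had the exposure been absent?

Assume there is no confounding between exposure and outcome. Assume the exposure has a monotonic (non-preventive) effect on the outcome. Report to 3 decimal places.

p₁ = P(outcome | exposed) = 3112/3786 = 0.82198
p₀ = P(outcome | unexposed) = 633/1726 = 0.36674
Under exogeneity and monotonicity, PN = (p₁ − p₀) / p₁.
PN = (0.82198 − 0.36674) / 0.82198 = 0.45523 / 0.82198 ≈ 0.5538

PN ≈ 0.554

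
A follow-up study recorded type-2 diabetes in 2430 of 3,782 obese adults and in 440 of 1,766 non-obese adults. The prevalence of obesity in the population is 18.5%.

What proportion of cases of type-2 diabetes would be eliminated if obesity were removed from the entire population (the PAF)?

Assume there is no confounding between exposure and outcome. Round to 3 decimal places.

p₁ = P(outcome | exposed) = 2430/3782 = 0.64252
p₀ = P(outcome | unexposed) = 440/1766 = 0.24915
Overall risk P(Y=1) = π·p₁ + (1−π)·p₀ = 0.185×0.64252 + 0.815×0.24915 = 0.32192.
Under exogeneity, PAF = [P(Y=1) − p₀] / P(Y=1).
PAF = (0.32192 − 0.24915) / 0.32192 ≈ 0.2261

PAF ≈ 0.226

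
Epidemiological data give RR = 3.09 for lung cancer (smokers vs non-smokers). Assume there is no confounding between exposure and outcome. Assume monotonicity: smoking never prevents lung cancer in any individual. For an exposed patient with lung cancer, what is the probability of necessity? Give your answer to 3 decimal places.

PN ≈ 0.676

Under exogeneity and monotonicity, PN = (RR − 1) / RR = 1 − 1/RR.
PN = (3.09 − 1) / 3.09 = 2.09 / 3.09 ≈ 0.6764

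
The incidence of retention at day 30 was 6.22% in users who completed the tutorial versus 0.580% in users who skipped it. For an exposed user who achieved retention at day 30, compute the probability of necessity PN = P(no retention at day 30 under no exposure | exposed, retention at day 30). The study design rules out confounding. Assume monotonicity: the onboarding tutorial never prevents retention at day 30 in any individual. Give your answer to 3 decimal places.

p₁ = 0.0622, p₀ = 0.0058.
Under exogeneity and monotonicity, PN = (p₁ − p₀) / p₁.
PN = (0.0622 − 0.0058) / 0.0622 = 0.0564 / 0.0622 ≈ 0.9068

PN ≈ 0.907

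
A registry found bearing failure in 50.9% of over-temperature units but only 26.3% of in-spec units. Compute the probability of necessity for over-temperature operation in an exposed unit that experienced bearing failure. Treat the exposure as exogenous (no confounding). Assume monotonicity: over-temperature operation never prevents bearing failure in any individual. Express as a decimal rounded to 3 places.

p₁ = 0.509, p₀ = 0.263.
Under exogeneity and monotonicity, PN = (p₁ − p₀) / p₁.
PN = (0.509 − 0.263) / 0.509 = 0.246 / 0.509 ≈ 0.4833

PN ≈ 0.483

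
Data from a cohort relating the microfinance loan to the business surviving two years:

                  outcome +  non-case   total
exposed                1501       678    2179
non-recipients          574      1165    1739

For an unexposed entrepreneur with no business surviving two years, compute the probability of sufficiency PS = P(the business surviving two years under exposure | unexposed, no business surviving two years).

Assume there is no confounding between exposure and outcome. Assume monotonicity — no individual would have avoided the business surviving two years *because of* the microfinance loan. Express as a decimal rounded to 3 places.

PS ≈ 0.536

p₁ = P(outcome | exposed) = 1501/2179 = 0.68885
p₀ = P(outcome | unexposed) = 574/1739 = 0.33007
Under exogeneity and monotonicity, PS = (p₁ − p₀) / (1 − p₀).
PS = (0.68885 − 0.33007) / (1 − 0.33007) = 0.35877 / 0.66993 ≈ 0.5355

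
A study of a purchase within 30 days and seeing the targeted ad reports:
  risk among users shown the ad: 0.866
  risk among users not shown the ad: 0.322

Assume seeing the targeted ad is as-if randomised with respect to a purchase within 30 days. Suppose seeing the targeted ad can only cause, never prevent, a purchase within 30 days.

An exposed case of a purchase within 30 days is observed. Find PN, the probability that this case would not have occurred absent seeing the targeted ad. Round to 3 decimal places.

PN ≈ 0.628

Let p₁ = 0.866, p₀ = 0.322.
Under exogeneity and monotonicity, PN = (p₁ − p₀) / p₁.
PN = (0.866 − 0.322) / 0.866 = 0.544 / 0.866 ≈ 0.6282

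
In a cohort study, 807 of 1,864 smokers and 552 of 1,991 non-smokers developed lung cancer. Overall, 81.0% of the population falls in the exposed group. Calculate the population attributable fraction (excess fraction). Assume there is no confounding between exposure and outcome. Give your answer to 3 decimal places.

PAF ≈ 0.313

p₁ = P(outcome | exposed) = 807/1864 = 0.43294
p₀ = P(outcome | unexposed) = 552/1991 = 0.27725
Overall risk P(Y=1) = π·p₁ + (1−π)·p₀ = 0.81×0.43294 + 0.19×0.27725 = 0.40336.
Under exogeneity, PAF = [P(Y=1) − p₀] / P(Y=1).
PAF = (0.40336 − 0.27725) / 0.40336 ≈ 0.3127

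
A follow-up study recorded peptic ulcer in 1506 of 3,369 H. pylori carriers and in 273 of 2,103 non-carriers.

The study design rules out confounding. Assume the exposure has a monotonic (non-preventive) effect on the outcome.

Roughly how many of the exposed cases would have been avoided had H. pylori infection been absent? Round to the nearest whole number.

p₁ = P(outcome | exposed) = 1506/3369 = 0.44702
p₀ = P(outcome | unexposed) = 273/2103 = 0.12981
PN = (p₁ − p₀)/p₁ = (0.44702 − 0.12981) / 0.44702 ≈ 0.70960.
Attributable cases ≈ PN × (exposed cases) = 0.70960 × 1506 ≈ 1068.65.

about 1069 cases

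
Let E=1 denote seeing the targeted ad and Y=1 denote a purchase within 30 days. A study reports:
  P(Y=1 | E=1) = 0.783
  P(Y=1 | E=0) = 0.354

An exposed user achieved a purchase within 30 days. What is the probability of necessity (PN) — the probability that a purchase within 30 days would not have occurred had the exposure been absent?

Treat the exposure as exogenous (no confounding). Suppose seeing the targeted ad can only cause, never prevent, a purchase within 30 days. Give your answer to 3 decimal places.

Let p₁ = 0.783, p₀ = 0.354.
Under exogeneity and monotonicity, PN = (p₁ − p₀) / p₁.
PN = (0.783 − 0.354) / 0.783 = 0.429 / 0.783 ≈ 0.5479

PN ≈ 0.548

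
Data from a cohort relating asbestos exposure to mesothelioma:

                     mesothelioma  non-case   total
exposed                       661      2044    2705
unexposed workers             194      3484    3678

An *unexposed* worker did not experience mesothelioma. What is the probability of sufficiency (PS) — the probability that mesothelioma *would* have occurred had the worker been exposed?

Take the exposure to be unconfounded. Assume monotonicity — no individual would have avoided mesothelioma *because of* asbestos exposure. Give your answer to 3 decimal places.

PS ≈ 0.202

p₁ = P(outcome | exposed) = 661/2705 = 0.24436
p₀ = P(outcome | unexposed) = 194/3678 = 0.052746
Under exogeneity and monotonicity, PS = (p₁ − p₀)/(1 − p₀).
PS = (0.24436 − 0.052746) / 0.94725 ≈ 0.2023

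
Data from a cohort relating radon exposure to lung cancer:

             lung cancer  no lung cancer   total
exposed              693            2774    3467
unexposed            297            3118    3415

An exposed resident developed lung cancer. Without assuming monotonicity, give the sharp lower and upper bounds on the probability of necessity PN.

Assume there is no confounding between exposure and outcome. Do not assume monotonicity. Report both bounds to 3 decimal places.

0.565 ≤ PN ≤ 1.000

p₁ = P(outcome | exposed) = 693/3467 = 0.19988
p₀ = P(outcome | unexposed) = 297/3415 = 0.086969
Under exogeneity alone the bounds on PN are max{0,(p₁−p₀)/p₁} ≤ PN ≤ min{1,(1−p₀)/p₁}.
  lower = (p₁ − p₀)/p₁ = 0.11292 / 0.19988 ≈ 0.5649
  upper = min{1, (1 − p₀)/p₁} = 0.91303 / 0.19988 ≈ 4.5678 → capped at 1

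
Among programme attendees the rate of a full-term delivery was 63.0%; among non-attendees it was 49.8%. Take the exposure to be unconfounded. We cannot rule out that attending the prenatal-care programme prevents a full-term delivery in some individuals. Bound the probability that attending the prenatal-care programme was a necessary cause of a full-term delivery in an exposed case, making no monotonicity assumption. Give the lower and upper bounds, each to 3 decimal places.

0.210 ≤ PN ≤ 0.797

p₁ = 0.63, p₀ = 0.498.
Under exogeneity alone the bounds on PN are max{0,(p₁−p₀)/p₁} ≤ PN ≤ min{1,(1−p₀)/p₁}.
  lower = (p₁ − p₀)/p₁ = 0.132 / 0.63 ≈ 0.2095
  upper = min{1, (1 − p₀)/p₁} = 0.502 / 0.63 ≈ 0.7968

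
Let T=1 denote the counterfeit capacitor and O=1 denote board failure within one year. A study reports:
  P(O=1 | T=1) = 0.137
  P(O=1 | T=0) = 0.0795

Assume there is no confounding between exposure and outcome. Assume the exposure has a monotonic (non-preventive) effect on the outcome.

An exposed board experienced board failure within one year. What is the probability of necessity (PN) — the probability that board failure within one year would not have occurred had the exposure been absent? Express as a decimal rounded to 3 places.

PN ≈ 0.420

Let p₁ = 0.137, p₀ = 0.0795.
Under exogeneity and monotonicity, PN = (p₁ − p₀) / p₁.
PN = (0.137 − 0.0795) / 0.137 = 0.0575 / 0.137 ≈ 0.4197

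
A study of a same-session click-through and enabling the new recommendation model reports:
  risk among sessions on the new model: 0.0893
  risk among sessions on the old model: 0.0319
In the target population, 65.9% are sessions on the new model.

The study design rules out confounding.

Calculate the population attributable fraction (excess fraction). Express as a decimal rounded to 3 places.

PAF ≈ 0.542

Let p₁ = 0.0893, p₀ = 0.0319.
Overall risk P(Y=1) = π·p₁ + (1−π)·p₀ = 0.659×0.0893 + 0.341×0.0319 = 0.069727.
Under exogeneity, PAF = [P(Y=1) − p₀] / P(Y=1).
PAF = (0.069727 − 0.0319) / 0.069727 ≈ 0.5425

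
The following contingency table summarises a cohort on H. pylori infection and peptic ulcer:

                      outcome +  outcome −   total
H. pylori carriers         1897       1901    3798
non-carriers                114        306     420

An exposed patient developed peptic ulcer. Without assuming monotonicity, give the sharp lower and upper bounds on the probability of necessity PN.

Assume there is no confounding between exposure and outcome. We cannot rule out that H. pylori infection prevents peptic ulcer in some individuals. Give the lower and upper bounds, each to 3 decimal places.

p₁ = P(outcome | exposed) = 1897/3798 = 0.49947
p₀ = P(outcome | unexposed) = 114/420 = 0.27143
Under exogeneity alone the bounds on PN are max{0,(p₁−p₀)/p₁} ≤ PN ≤ min{1,(1−p₀)/p₁}.
  lower = (p₁ − p₀)/p₁ = 0.22804 / 0.49947 ≈ 0.4566
  upper = min{1, (1 − p₀)/p₁} = 0.72857 / 0.49947 ≈ 1.4587 → capped at 1

0.457 ≤ PN ≤ 1.000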